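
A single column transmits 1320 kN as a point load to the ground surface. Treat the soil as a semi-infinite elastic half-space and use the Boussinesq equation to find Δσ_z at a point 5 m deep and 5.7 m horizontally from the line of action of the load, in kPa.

Δσ_z ≈ 3.14 kPa

Boussinesq vertical stress below a point load on an elastic half-space:
Δσ_z = 3P/(2πz²) · [1 + (r/z)²]^(−5/2)
r/z = 5.7/5 = 1.14; [1+(r/z)²]^(−5/2) = 0.1247.
Δσ_z = 3×1320/(2π×5²) × 0.1247 = 25.21 × 0.1247 = 3.144 kPa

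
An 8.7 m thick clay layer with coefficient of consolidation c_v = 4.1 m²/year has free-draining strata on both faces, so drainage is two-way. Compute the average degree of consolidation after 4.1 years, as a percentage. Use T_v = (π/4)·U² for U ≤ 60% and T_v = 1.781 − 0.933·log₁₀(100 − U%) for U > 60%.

U ≈ 90.9 %

Drainage path length: H_d = H/2 = 4.35 m (double drainage).
T_v = c_v·t/H_d² = 4.1×4.1/4.35² = 0.88836.
T_v = 0.88836 corresponds to the U > 60% branch:
U = 1 − 10^((1.781 − T_v)/0.933)/100 = 0.9095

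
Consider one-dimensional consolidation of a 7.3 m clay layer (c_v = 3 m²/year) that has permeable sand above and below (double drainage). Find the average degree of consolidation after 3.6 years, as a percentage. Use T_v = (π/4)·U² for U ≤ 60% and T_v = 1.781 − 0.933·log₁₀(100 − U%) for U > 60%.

U ≈ 89 %

Drainage path length: H_d = H/2 = 3.65 m (double drainage).
T_v = c_v·t/H_d² = 3×3.6/3.65² = 0.81066.
T_v = 0.81066 corresponds to the U > 60% branch:
U = 1 − 10^((1.781 − T_v)/0.933)/100 = 0.8903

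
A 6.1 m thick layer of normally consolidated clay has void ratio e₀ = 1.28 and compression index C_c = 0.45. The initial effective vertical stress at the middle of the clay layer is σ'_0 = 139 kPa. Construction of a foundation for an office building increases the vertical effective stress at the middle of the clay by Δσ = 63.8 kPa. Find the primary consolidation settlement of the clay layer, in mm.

Final effective stress: σ'_f = σ'_0 + Δσ = 139 + 63.8 = 202.8 kPa.
Normally consolidated clay, so the full stress increment lies on the virgin compression line:
S_c = C_c·H/(1+e₀)·log₁₀(σ'_f/σ'_0) = 0.45×6.1/(1+1.28)×log₁₀(202.8/139)
    = 1.2039 × 0.16405 = 0.1975 m

S_c ≈ 197 mm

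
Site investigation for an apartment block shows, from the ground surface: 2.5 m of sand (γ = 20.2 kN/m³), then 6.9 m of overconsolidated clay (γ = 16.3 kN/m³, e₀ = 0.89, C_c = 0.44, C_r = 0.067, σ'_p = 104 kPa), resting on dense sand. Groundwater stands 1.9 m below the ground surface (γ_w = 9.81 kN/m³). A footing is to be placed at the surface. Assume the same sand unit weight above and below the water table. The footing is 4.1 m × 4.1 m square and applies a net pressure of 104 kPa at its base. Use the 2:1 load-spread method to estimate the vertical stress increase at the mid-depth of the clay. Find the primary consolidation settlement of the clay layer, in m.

Mid-depth of clay below the ground surface: z = 2.5 + 6.9/2 = 5.95 m.
Total vertical stress at mid-clay: σ_v = 20.2×2.5 + 16.3×3.45 = 106.74 kPa.
Pore pressure: u = 9.81×(5.95 − 1.9) = 39.73 kPa.
Initial effective stress: σ'_0 = σ_v − u = 106.74 − 39.73 = 67.01 kPa.
Stress increase at mid-clay by the 2:1 spreading method:
Δσ = qBL/((B+z)(L+z)) = 104×4.1×4.1/((4.1+5.95)(4.1+5.95)) = 17.309 kPa
Final effective stress: σ'_f = 67.01 + 17.309 = 84.319 kPa.
σ'_f = 84.319 ≤ σ'_p = 104 kPa, so the clay remains overconsolidated and only the recompression index applies:
S_c = C_r·H/(1+e₀)·log₁₀(σ'_f/σ'_0) = 0.067×6.9/1.89×log₁₀(84.319/67.01)
    = 0.2446 × 0.099786 = 0.02441 m

S_c ≈ 0.0244 m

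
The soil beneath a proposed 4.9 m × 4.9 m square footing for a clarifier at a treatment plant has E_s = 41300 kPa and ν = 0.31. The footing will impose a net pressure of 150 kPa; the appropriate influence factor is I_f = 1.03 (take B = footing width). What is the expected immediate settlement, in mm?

Immediate (elastic) settlement: S_e = q·B·(1−ν²)/E_s · I_f.
S_e = 150 × 4.9 × (1 − 0.31²) / 41300 × 1.03
    = 150 × 4.9 × 0.9039 / 41300 × 1.03
    = 0.01657 m = 16.57 mm

S_e ≈ 16.6 mm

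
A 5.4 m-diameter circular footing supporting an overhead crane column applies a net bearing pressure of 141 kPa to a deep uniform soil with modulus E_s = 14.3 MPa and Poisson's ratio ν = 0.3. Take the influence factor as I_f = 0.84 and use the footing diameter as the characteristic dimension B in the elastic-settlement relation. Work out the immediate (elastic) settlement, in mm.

S_e ≈ 40.7 mm

Immediate (elastic) settlement: S_e = q·B·(1−ν²)/E_s · I_f.
E_s = 14.3 MPa = 14300 kPa.
S_e = 141 × 5.4 × (1 − 0.3²) / 14300 × 0.84
    = 141 × 5.4 × 0.91 / 14300 × 0.84
    = 0.0407 m = 40.7 mm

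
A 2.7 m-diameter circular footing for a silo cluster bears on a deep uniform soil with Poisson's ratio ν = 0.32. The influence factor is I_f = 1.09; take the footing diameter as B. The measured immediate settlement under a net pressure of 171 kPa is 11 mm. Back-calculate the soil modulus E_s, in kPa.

E_s ≈ 41100 kPa

S_e = q·B·(1−ν²)/E_s · I_f  ⇒  E_s = q·B·(1−ν²)·I_f / S_e.
E_s = 171 × 2.7 × 0.8976 × 1.09 / 0.011 = 41070 kPa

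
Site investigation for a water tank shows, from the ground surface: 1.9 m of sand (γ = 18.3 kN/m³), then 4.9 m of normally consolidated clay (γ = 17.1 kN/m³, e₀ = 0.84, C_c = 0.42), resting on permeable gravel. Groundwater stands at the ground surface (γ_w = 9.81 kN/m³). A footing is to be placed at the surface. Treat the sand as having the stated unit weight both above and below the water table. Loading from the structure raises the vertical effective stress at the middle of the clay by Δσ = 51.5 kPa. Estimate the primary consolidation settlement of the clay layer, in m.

Mid-depth of clay below the ground surface: z = 1.9 + 4.9/2 = 4.35 m.
Total vertical stress at mid-clay: σ_v = 18.3×1.9 + 17.1×2.45 = 76.665 kPa.
Pore pressure: u = 9.81×(4.35 − 0) = 42.673 kPa.
Initial effective stress: σ'_0 = σ_v − u = 76.665 − 42.673 = 33.992 kPa.
Final effective stress: σ'_f = σ'_0 + Δσ = 33.992 + 51.5 = 85.492 kPa.
Normally consolidated clay, so the full stress increment lies on the virgin compression line:
S_c = C_c·H/(1+e₀)·log₁₀(σ'_f/σ'_0) = 0.42×4.9/(1+0.84)×log₁₀(85.492/33.992)
    = 1.1185 × 0.40055 = 0.448 m

S_c ≈ 0.448 m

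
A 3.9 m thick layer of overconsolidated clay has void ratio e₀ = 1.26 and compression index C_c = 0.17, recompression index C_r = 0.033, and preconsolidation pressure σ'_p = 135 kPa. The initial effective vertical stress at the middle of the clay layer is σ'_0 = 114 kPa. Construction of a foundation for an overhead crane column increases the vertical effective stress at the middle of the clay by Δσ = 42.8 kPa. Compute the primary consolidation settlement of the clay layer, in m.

Final effective stress: σ'_f = 114 + 42.8 = 156.8 kPa.
σ'_f = 156.8 > σ'_p = 135 kPa, so the stress path crosses the preconsolidation pressure — recompression up to σ'_p, then virgin compression beyond:
S_c = H/(1+e₀)·[C_r·log₁₀(σ'_p/σ'_0) + C_c·log₁₀(σ'_f/σ'_p)]
    = 3.9/2.26 × [0.033×log₁₀(135/114) + 0.17×log₁₀(156.8/135)]
    = 1.7257 × [0.0024232 + 0.011052] = 0.02325 m

S_c ≈ 0.0233 m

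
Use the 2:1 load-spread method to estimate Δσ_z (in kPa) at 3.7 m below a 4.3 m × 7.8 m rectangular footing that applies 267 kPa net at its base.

By the 2:1 method the load spreads at 1 horizontal : 2 vertical, so at depth z the loaded area has grown by z in each plan dimension:
Δσ = qBL/((B+z)(L+z)) = 267×4.3×7.8/((4.3+3.7)(7.8+3.7)) = 97.339 kPa

Δσ_z ≈ 97.3 kPa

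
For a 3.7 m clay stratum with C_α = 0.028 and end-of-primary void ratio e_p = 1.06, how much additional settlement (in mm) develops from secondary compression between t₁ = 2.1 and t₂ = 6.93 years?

S_s ≈ 26.1 mm

Secondary compression: S_s = C_α·H/(1+e_p)·log₁₀(t₂/t₁)
S_s = 0.028×3.7/(1+1.06)×log₁₀(6.93/2.1)
    = 0.05029 × 0.5185 = 0.02608 m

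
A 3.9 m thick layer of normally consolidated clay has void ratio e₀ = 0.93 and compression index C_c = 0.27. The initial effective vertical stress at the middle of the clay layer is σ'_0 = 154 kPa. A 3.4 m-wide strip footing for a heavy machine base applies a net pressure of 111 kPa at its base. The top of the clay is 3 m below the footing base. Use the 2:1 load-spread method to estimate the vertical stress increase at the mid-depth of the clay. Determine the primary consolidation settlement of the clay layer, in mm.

S_c ≈ 61 mm

Mid-depth of clay below the footing base: z = 3 + 3.9/2 = 4.95 m.
Stress increase at mid-clay by the 2:1 spreading method:
Δσ = qB/(B+z) = 111×3.4/(3.4+4.95) = 45.198 kPa
Final effective stress: σ'_f = σ'_0 + Δσ = 154 + 45.198 = 199.2 kPa.
Normally consolidated clay, so the full stress increment lies on the virgin compression line:
S_c = C_c·H/(1+e₀)·log₁₀(σ'_f/σ'_0) = 0.27×3.9/(1+0.93)×log₁₀(199.2/154)
    = 0.5456 × 0.11177 = 0.06098 m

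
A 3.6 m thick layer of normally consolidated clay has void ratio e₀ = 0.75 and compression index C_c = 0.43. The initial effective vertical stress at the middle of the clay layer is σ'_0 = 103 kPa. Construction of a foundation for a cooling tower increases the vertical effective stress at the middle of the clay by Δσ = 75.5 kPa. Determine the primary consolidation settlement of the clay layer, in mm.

S_c ≈ 211 mm

Final effective stress: σ'_f = σ'_0 + Δσ = 103 + 75.5 = 178.5 kPa.
Normally consolidated clay, so the full stress increment lies on the virgin compression line:
S_c = C_c·H/(1+e₀)·log₁₀(σ'_f/σ'_0) = 0.43×3.6/(1+0.75)×log₁₀(178.5/103)
    = 0.88457 × 0.2388 = 0.2112 m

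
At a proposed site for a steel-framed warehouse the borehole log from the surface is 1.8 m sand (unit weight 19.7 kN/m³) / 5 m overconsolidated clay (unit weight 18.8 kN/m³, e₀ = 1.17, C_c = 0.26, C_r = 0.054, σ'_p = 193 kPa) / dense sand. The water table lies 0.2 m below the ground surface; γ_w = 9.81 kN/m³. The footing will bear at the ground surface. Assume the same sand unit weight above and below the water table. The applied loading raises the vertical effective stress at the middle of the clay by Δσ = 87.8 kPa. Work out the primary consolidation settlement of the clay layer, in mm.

S_c ≈ 60.8 mm

Mid-depth of clay below the ground surface: z = 1.8 + 5/2 = 4.3 m.
Total vertical stress at mid-clay: σ_v = 19.7×1.8 + 18.8×2.5 = 82.46 kPa.
Pore pressure: u = 9.81×(4.3 − 0.2) = 40.221 kPa.
Initial effective stress: σ'_0 = σ_v − u = 82.46 − 40.221 = 42.239 kPa.
Final effective stress: σ'_f = 42.239 + 87.8 = 130.04 kPa.
σ'_f = 130.04 ≤ σ'_p = 193 kPa, so the clay remains overconsolidated and only the recompression index applies:
S_c = C_r·H/(1+e₀)·log₁₀(σ'_f/σ'_0) = 0.054×5/2.17×log₁₀(130.04/42.239)
    = 0.12442 × 0.48836 = 0.06076 m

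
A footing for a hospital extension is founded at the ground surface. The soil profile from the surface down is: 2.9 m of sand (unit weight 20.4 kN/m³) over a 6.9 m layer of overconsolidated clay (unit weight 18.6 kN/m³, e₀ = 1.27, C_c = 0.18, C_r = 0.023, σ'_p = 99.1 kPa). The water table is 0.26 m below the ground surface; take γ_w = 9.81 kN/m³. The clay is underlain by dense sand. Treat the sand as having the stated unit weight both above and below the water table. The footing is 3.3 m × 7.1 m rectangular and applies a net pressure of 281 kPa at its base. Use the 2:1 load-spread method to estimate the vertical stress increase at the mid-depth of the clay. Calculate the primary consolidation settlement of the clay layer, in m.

S_c ≈ 0.0474 m

Mid-depth of clay below the ground surface: z = 2.9 + 6.9/2 = 6.35 m.
Total vertical stress at mid-clay: σ_v = 20.4×2.9 + 18.6×3.45 = 123.33 kPa.
Pore pressure: u = 9.81×(6.35 − 0.26) = 59.743 kPa.
Initial effective stress: σ'_0 = σ_v − u = 123.33 − 59.743 = 63.587 kPa.
Stress increase at mid-clay by the 2:1 spreading method:
Δσ = qBL/((B+z)(L+z)) = 281×3.3×7.1/((3.3+6.35)(7.1+6.35)) = 50.726 kPa
Final effective stress: σ'_f = 63.587 + 50.726 = 114.31 kPa.
σ'_f = 114.31 > σ'_p = 99.1 kPa, so the stress path crosses the preconsolidation pressure — recompression up to σ'_p, then virgin compression beyond:
S_c = H/(1+e₀)·[C_r·log₁₀(σ'_p/σ'_0) + C_c·log₁₀(σ'_f/σ'_p)]
    = 6.9/2.27 × [0.023×log₁₀(99.1/63.587) + 0.18×log₁₀(114.31/99.1)]
    = 3.0396 × [0.0044322 + 0.011162] = 0.0474 m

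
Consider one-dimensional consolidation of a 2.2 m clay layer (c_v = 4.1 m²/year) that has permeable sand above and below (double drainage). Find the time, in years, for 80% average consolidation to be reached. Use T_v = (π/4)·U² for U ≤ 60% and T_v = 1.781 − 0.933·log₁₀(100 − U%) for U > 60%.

t ≈ 0.167 years

Drainage path length: H_d = H/2 = 1.1 m (double drainage).
U > 60%: T_v = 1.781 − 0.933·log₁₀(100 − 80) = 0.56714.
t = T_v·H_d²/c_v = 0.56714×1.1²/4.1 = 0.1674 years.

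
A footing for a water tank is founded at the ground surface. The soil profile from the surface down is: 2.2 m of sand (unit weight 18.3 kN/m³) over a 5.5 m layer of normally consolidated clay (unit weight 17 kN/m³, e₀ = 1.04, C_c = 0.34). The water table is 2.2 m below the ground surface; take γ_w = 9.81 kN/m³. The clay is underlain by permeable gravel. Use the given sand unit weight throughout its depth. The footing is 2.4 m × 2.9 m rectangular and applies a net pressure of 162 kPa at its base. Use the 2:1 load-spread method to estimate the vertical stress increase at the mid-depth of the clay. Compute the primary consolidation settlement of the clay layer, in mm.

Mid-depth of clay below the ground surface: z = 2.2 + 5.5/2 = 4.95 m.
Total vertical stress at mid-clay: σ_v = 18.3×2.2 + 17×2.75 = 87.01 kPa.
Pore pressure: u = 9.81×(4.95 − 2.2) = 26.978 kPa.
Initial effective stress: σ'_0 = σ_v − u = 87.01 − 26.978 = 60.032 kPa.
Stress increase at mid-clay by the 2:1 spreading method:
Δσ = qBL/((B+z)(L+z)) = 162×2.4×2.9/((2.4+4.95)(2.9+4.95)) = 19.542 kPa
Final effective stress: σ'_f = σ'_0 + Δσ = 60.032 + 19.542 = 79.574 kPa.
Normally consolidated clay, so the full stress increment lies on the virgin compression line:
S_c = C_c·H/(1+e₀)·log₁₀(σ'_f/σ'_0) = 0.34×5.5/(1+1.04)×log₁₀(79.574/60.032)
    = 0.91667 × 0.12239 = 0.1122 m

S_c ≈ 112 mm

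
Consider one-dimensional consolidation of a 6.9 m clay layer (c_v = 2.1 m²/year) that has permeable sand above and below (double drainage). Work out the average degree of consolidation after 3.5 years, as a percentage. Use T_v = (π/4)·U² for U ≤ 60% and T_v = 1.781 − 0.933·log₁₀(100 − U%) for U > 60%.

Drainage path length: H_d = H/2 = 3.45 m (double drainage).
T_v = c_v·t/H_d² = 2.1×3.5/3.45² = 0.61752.
T_v = 0.61752 corresponds to the U > 60% branch:
U = 1 − 10^((1.781 − T_v)/0.933)/100 = 0.8234

U ≈ 82.3 %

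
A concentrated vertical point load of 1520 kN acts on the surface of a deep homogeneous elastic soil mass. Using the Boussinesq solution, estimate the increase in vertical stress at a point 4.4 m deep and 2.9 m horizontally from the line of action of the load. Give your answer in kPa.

Δσ_z ≈ 15.2 kPa

Boussinesq vertical stress below a point load on an elastic half-space:
Δσ_z = 3P/(2πz²) · [1 + (r/z)²]^(−5/2)
r/z = 2.9/4.4 = 0.65909; [1+(r/z)²]^(−5/2) = 0.40581.
Δσ_z = 3×1520/(2π×4.4²) × 0.40581 = 37.487 × 0.40581 = 15.21 kPa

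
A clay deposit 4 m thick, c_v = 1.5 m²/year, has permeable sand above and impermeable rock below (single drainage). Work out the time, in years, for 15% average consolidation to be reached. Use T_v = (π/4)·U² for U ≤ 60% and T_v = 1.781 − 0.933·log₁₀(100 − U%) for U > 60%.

t ≈ 0.188 years

Drainage path length: H_d = H = 4 m (single drainage).
U ≤ 60%: T_v = (π/4)·U² = (π/4)×0.15² = 0.017671.
t = T_v·H_d²/c_v = 0.017671×4²/1.5 = 0.1885 years.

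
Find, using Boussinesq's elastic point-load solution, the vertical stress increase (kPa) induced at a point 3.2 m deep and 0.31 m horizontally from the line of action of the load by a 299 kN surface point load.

Δσ_z ≈ 13.6 kPa

Boussinesq vertical stress below a point load on an elastic half-space:
Δσ_z = 3P/(2πz²) · [1 + (r/z)²]^(−5/2)
r/z = 0.31/3.2 = 0.096875; [1+(r/z)²]^(−5/2) = 0.97692.
Δσ_z = 3×299/(2π×3.2²) × 0.97692 = 13.942 × 0.97692 = 13.62 kPa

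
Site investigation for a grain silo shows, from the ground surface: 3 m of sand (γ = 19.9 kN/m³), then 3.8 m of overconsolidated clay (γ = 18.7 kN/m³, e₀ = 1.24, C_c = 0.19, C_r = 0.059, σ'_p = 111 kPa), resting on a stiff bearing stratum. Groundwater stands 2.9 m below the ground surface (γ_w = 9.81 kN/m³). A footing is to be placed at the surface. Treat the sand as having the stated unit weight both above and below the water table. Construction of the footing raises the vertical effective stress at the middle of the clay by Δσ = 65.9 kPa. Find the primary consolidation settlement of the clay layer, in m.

S_c ≈ 0.0507 m

Mid-depth of clay below the ground surface: z = 3 + 3.8/2 = 4.9 m.
Total vertical stress at mid-clay: σ_v = 19.9×3 + 18.7×1.9 = 95.23 kPa.
Pore pressure: u = 9.81×(4.9 − 2.9) = 19.62 kPa.
Initial effective stress: σ'_0 = σ_v − u = 95.23 − 19.62 = 75.61 kPa.
Final effective stress: σ'_f = 75.61 + 65.9 = 141.51 kPa.
σ'_f = 141.51 > σ'_p = 111 kPa, so the stress path crosses the preconsolidation pressure — recompression up to σ'_p, then virgin compression beyond:
S_c = H/(1+e₀)·[C_r·log₁₀(σ'_p/σ'_0) + C_c·log₁₀(σ'_f/σ'_p)]
    = 3.8/2.24 × [0.059×log₁₀(111/75.61) + 0.19×log₁₀(141.51/111)]
    = 1.6964 × [0.0098379 + 0.020038] = 0.05068 m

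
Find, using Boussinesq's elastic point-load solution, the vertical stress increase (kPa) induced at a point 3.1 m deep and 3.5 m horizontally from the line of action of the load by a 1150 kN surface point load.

Δσ_z ≈ 7.32 kPa

Boussinesq vertical stress below a point load on an elastic half-space:
Δσ_z = 3P/(2πz²) · [1 + (r/z)²]^(−5/2)
r/z = 3.5/3.1 = 1.129; [1+(r/z)²]^(−5/2) = 0.12814.
Δσ_z = 3×1150/(2π×3.1²) × 0.12814 = 57.137 × 0.12814 = 7.322 kPa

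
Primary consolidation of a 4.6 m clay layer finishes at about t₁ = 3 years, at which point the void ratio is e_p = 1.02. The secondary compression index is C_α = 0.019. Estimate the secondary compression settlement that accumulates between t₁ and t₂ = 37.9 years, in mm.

Secondary compression: S_s = C_α·H/(1+e_p)·log₁₀(t₂/t₁)
S_s = 0.019×4.6/(1+1.02)×log₁₀(37.9/3)
    = 0.04327 × 1.102 = 0.04766 m

S_s ≈ 47.7 mm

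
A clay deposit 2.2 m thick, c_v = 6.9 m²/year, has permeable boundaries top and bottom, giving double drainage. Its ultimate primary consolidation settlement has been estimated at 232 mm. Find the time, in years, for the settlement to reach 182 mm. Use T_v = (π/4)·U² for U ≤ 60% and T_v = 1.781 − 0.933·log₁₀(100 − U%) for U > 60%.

Drainage path length: H_d = H/2 = 1.1 m (double drainage).
U = S(t)/S_ult = 182/232 = 0.7845.
U > 60%: T_v = 1.781 − 0.933·log₁₀(100 − 78.448) = 0.53686.
t = T_v·H_d²/c_v = 0.53686×1.1²/6.9 = 0.09415 years.

t ≈ 0.0941 years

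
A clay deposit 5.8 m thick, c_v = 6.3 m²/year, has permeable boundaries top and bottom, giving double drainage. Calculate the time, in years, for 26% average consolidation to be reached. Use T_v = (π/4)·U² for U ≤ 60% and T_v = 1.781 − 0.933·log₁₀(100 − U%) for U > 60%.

t ≈ 0.0709 years

Drainage path length: H_d = H/2 = 2.9 m (double drainage).
U ≤ 60%: T_v = (π/4)·U² = (π/4)×0.26² = 0.053093.
t = T_v·H_d²/c_v = 0.053093×2.9²/6.3 = 0.07087 years.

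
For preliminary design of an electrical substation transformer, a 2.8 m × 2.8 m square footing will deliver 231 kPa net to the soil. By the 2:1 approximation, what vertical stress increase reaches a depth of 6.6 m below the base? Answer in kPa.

By the 2:1 method the load spreads at 1 horizontal : 2 vertical, so at depth z the loaded area has grown by z in each plan dimension:
Δσ = qBL/((B+z)(L+z)) = 231×2.8×2.8/((2.8+6.6)(2.8+6.6)) = 20.496 kPa

Δσ_z ≈ 20.5 kPa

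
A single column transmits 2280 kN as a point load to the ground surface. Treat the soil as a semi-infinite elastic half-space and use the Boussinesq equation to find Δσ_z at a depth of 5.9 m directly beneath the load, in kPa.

Boussinesq vertical stress below a point load on an elastic half-space:
Δσ_z = 3P/(2πz²) · [1 + (r/z)²]^(−5/2)
r/z = 0/5.9 = 0; [1+(r/z)²]^(−5/2) = 1.
Δσ_z = 3×2280/(2π×5.9²) × 1 = 31.273 × 1 = 31.27 kPa

Δσ_z ≈ 31.3 kPa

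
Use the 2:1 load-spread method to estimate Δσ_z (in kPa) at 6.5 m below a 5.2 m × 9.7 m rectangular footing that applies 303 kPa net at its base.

Δσ_z ≈ 80.6 kPa

By the 2:1 method the load spreads at 1 horizontal : 2 vertical, so at depth z the loaded area has grown by z in each plan dimension:
Δσ = qBL/((B+z)(L+z)) = 303×5.2×9.7/((5.2+6.5)(9.7+6.5)) = 80.634 kPa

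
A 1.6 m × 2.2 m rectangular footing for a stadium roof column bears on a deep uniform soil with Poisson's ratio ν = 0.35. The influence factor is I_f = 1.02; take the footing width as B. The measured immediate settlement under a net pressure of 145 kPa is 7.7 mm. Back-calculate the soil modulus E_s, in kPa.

S_e = q·B·(1−ν²)/E_s · I_f  ⇒  E_s = q·B·(1−ν²)·I_f / S_e.
E_s = 145 × 1.6 × 0.8775 × 1.02 / 0.0077 = 26970 kPa

E_s ≈ 27000 kPa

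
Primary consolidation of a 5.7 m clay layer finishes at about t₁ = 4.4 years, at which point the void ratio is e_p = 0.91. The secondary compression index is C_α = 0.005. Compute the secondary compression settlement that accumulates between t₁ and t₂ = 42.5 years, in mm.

Secondary compression: S_s = C_α·H/(1+e_p)·log₁₀(t₂/t₁)
S_s = 0.005×5.7/(1+0.91)×log₁₀(42.5/4.4)
    = 0.01492 × 0.9849 = 0.0147 m

S_s ≈ 14.7 mm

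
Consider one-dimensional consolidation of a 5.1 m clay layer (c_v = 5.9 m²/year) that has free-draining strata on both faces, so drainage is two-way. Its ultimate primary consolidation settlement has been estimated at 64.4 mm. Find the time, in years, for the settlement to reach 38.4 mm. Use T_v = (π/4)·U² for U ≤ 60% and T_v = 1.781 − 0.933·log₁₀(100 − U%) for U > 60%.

Drainage path length: H_d = H/2 = 2.55 m (double drainage).
U = S(t)/S_ult = 38.4/64.4 = 0.5963.
U ≤ 60%: T_v = (π/4)·U² = (π/4)×0.59627² = 0.27924.
t = T_v·H_d²/c_v = 0.27924×2.55²/5.9 = 0.3078 years.

t ≈ 0.308 years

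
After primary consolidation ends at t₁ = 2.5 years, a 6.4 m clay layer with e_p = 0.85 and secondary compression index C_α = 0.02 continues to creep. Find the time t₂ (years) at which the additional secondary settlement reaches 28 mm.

S_s = C_α·H/(1+e_p)·log₁₀(t₂/t₁) ⇒ log₁₀(t₂/t₁) = S_s·(1+e_p)/(C_α·H).
log₁₀(t₂/t₁) = 0.028 × (1+0.85) / (0.02×6.4) = 0.4047
t₂ = t₁ × 10^0.4047 = 2.5 × 2.539 = 6.348 years

t₂ ≈ 6.35 years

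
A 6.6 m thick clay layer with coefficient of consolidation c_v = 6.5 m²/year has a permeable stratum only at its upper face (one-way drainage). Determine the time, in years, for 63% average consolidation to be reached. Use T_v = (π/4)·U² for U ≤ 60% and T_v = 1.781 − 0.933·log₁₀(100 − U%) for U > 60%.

Drainage path length: H_d = H = 6.6 m (single drainage).
U > 60%: T_v = 1.781 − 0.933·log₁₀(100 − 63) = 0.31787.
t = T_v·H_d²/c_v = 0.31787×6.6²/6.5 = 2.13 years.

t ≈ 2.13 years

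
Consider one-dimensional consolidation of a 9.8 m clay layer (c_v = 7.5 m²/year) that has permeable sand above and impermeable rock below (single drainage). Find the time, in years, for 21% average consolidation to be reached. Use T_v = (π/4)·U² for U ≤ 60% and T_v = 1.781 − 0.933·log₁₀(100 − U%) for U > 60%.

Drainage path length: H_d = H = 9.8 m (single drainage).
U ≤ 60%: T_v = (π/4)·U² = (π/4)×0.21² = 0.034636.
t = T_v·H_d²/c_v = 0.034636×9.8²/7.5 = 0.4435 years.

t ≈ 0.444 years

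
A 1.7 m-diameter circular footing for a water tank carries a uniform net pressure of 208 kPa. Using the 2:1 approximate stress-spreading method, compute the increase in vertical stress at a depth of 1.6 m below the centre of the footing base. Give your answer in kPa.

By the 2:1 method the load spreads at 1 horizontal : 2 vertical, so at depth z the loaded area has grown by z in each plan dimension:
Δσ ≈ qD²/(D+z)² = 208×1.7²/(1.7+1.6)² = 55.199 kPa

Δσ_z ≈ 55.2 kPa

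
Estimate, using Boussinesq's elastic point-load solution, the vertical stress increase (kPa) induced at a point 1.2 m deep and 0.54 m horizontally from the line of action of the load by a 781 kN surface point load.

Boussinesq vertical stress below a point load on an elastic half-space:
Δσ_z = 3P/(2πz²) · [1 + (r/z)²]^(−5/2)
r/z = 0.54/1.2 = 0.45; [1+(r/z)²]^(−5/2) = 0.63065.
Δσ_z = 3×781/(2π×1.2²) × 0.63065 = 258.96 × 0.63065 = 163.3 kPa

Δσ_z ≈ 163 kPa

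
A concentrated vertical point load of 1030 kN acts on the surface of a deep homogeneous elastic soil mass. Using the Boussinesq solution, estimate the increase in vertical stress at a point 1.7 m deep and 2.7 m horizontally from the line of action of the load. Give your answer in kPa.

Δσ_z ≈ 7.31 kPa

Boussinesq vertical stress below a point load on an elastic half-space:
Δσ_z = 3P/(2πz²) · [1 + (r/z)²]^(−5/2)
r/z = 2.7/1.7 = 1.5882; [1+(r/z)²]^(−5/2) = 0.042941.
Δσ_z = 3×1030/(2π×1.7²) × 0.042941 = 170.17 × 0.042941 = 7.307 kPa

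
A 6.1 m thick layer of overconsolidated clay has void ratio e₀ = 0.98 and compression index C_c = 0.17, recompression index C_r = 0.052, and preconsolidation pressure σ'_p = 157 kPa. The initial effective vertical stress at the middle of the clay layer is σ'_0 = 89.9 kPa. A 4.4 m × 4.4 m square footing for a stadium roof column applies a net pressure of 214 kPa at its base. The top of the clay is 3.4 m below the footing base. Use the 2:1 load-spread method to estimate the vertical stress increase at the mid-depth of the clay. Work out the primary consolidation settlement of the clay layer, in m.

Mid-depth of clay below the footing base: z = 3.4 + 6.1/2 = 6.45 m.
Stress increase at mid-clay by the 2:1 spreading method:
Δσ = qBL/((B+z)(L+z)) = 214×4.4×4.4/((4.4+6.45)(4.4+6.45)) = 35.193 kPa
Final effective stress: σ'_f = 89.9 + 35.193 = 125.09 kPa.
σ'_f = 125.09 ≤ σ'_p = 157 kPa, so the clay remains overconsolidated and only the recompression index applies:
S_c = C_r·H/(1+e₀)·log₁₀(σ'_f/σ'_0) = 0.052×6.1/1.98×log₁₀(125.09/89.9)
    = 0.1602 × 0.14346 = 0.02298 m

S_c ≈ 0.023 m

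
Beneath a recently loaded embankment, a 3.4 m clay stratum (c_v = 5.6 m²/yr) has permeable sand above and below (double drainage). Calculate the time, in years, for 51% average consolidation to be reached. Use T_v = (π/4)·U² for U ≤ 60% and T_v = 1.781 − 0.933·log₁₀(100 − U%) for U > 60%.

t ≈ 0.105 years

Drainage path length: H_d = H/2 = 1.7 m (double drainage).
U ≤ 60%: T_v = (π/4)·U² = (π/4)×0.51² = 0.20428.
t = T_v·H_d²/c_v = 0.20428×1.7²/5.6 = 0.1054 years.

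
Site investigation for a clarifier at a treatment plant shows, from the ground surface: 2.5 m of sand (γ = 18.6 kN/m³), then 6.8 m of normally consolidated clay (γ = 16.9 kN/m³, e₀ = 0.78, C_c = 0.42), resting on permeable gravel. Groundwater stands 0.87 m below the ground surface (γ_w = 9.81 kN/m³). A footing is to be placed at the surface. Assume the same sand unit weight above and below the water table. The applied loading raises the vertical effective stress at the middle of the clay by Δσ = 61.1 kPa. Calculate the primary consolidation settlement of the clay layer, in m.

Mid-depth of clay below the ground surface: z = 2.5 + 6.8/2 = 5.9 m.
Total vertical stress at mid-clay: σ_v = 18.6×2.5 + 16.9×3.4 = 103.96 kPa.
Pore pressure: u = 9.81×(5.9 − 0.87) = 49.344 kPa.
Initial effective stress: σ'_0 = σ_v − u = 103.96 − 49.344 = 54.616 kPa.
Final effective stress: σ'_f = σ'_0 + Δσ = 54.616 + 61.1 = 115.72 kPa.
Normally consolidated clay, so the full stress increment lies on the virgin compression line:
S_c = C_c·H/(1+e₀)·log₁₀(σ'_f/σ'_0) = 0.42×6.8/(1+0.78)×log₁₀(115.72/54.616)
    = 1.6045 × 0.32609 = 0.5232 m

S_c ≈ 0.523 m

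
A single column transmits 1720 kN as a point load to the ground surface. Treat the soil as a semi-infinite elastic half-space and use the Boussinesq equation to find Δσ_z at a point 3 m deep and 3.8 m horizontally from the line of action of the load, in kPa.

Δσ_z ≈ 8.34 kPa

Boussinesq vertical stress below a point load on an elastic half-space:
Δσ_z = 3P/(2πz²) · [1 + (r/z)²]^(−5/2)
r/z = 3.8/3 = 1.2667; [1+(r/z)²]^(−5/2) = 0.091351.
Δσ_z = 3×1720/(2π×3²) × 0.091351 = 91.249 × 0.091351 = 8.336 kPa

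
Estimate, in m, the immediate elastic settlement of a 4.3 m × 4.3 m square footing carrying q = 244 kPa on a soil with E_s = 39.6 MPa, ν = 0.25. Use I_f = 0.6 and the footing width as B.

S_e ≈ 0.0149 m

Immediate (elastic) settlement: S_e = q·B·(1−ν²)/E_s · I_f.
E_s = 39.6 MPa = 39600 kPa.
S_e = 244 × 4.3 × (1 − 0.25²) / 39600 × 0.6
    = 244 × 4.3 × 0.9375 / 39600 × 0.6
    = 0.0149 m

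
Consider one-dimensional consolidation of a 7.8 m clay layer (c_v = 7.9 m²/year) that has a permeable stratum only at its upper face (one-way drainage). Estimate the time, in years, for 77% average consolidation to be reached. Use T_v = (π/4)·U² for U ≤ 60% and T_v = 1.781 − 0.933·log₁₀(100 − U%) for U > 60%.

Drainage path length: H_d = H = 7.8 m (single drainage).
U > 60%: T_v = 1.781 − 0.933·log₁₀(100 − 77) = 0.51051.
t = T_v·H_d²/c_v = 0.51051×7.8²/7.9 = 3.932 years.

t ≈ 3.93 years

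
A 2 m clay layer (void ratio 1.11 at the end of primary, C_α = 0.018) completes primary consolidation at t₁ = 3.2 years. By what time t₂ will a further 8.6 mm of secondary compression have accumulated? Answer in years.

S_s = C_α·H/(1+e_p)·log₁₀(t₂/t₁) ⇒ log₁₀(t₂/t₁) = S_s·(1+e_p)/(C_α·H).
log₁₀(t₂/t₁) = 0.0086 × (1+1.11) / (0.018×2) = 0.5041
t₂ = t₁ × 10^0.5041 = 3.2 × 3.192 = 10.21 years

t₂ ≈ 10.2 years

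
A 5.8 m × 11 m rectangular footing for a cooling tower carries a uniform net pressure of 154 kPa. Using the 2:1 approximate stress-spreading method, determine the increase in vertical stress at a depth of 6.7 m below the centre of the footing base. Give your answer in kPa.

By the 2:1 method the load spreads at 1 horizontal : 2 vertical, so at depth z the loaded area has grown by z in each plan dimension:
Δσ = qBL/((B+z)(L+z)) = 154×5.8×11/((5.8+6.7)(11+6.7)) = 44.408 kPa

Δσ_z ≈ 44.4 kPa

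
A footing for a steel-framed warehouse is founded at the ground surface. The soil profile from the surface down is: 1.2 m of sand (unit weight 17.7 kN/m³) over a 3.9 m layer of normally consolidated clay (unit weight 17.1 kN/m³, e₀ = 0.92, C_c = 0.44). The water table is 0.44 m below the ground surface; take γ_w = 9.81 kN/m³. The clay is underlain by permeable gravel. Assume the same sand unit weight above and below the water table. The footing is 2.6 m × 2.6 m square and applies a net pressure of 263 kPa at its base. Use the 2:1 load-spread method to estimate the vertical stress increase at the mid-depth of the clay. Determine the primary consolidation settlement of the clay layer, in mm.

S_c ≈ 416 mm

Mid-depth of clay below the ground surface: z = 1.2 + 3.9/2 = 3.15 m.
Total vertical stress at mid-clay: σ_v = 17.7×1.2 + 17.1×1.95 = 54.585 kPa.
Pore pressure: u = 9.81×(3.15 − 0.44) = 26.585 kPa.
Initial effective stress: σ'_0 = σ_v − u = 54.585 − 26.585 = 28 kPa.
Stress increase at mid-clay by the 2:1 spreading method:
Δσ = qBL/((B+z)(L+z)) = 263×2.6×2.6/((2.6+3.15)(2.6+3.15)) = 53.773 kPa
Final effective stress: σ'_f = σ'_0 + Δσ = 28 + 53.773 = 81.773 kPa.
Normally consolidated clay, so the full stress increment lies on the virgin compression line:
S_c = C_c·H/(1+e₀)·log₁₀(σ'_f/σ'_0) = 0.44×3.9/(1+0.92)×log₁₀(81.773/28)
    = 0.89375 × 0.46545 = 0.416 m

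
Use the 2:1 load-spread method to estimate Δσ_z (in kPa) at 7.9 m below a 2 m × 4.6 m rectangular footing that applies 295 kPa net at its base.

By the 2:1 method the load spreads at 1 horizontal : 2 vertical, so at depth z the loaded area has grown by z in each plan dimension:
Δσ = qBL/((B+z)(L+z)) = 295×2×4.6/((2+7.9)(4.6+7.9)) = 21.931 kPa

Δσ_z ≈ 21.9 kPa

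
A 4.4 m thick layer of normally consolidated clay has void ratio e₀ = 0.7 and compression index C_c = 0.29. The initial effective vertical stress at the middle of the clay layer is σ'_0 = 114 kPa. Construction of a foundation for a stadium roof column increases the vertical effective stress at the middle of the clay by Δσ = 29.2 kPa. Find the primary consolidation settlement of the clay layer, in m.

Final effective stress: σ'_f = σ'_0 + Δσ = 114 + 29.2 = 143.2 kPa.
Normally consolidated clay, so the full stress increment lies on the virgin compression line:
S_c = C_c·H/(1+e₀)·log₁₀(σ'_f/σ'_0) = 0.29×4.4/(1+0.7)×log₁₀(143.2/114)
    = 0.75059 × 0.099038 = 0.07434 m

S_c ≈ 0.0743 m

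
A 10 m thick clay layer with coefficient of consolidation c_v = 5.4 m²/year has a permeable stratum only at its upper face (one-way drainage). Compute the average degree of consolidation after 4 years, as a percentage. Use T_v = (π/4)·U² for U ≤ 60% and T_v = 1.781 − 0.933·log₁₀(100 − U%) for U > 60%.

U ≈ 52.4 %

Drainage path length: H_d = H = 10 m (single drainage).
T_v = c_v·t/H_d² = 5.4×4/10² = 0.216.
T_v = 0.216 corresponds to the U ≤ 60% branch:
U = √(4T_v/π) = 0.5244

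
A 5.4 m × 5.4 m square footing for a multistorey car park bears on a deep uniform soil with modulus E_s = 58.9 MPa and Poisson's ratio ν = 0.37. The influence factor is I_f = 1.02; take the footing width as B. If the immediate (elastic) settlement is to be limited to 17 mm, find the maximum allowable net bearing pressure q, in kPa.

E_s = 58.9 MPa = 58900 kPa.
S_e = q·B·(1−ν²)/E_s · I_f  ⇒  q = S_e·E_s / (B·(1−ν²)·I_f).
q = 0.017 × 58900 / (5.4 × 0.8631 × 1.02) = 210.6 kPa

q ≈ 211 kPa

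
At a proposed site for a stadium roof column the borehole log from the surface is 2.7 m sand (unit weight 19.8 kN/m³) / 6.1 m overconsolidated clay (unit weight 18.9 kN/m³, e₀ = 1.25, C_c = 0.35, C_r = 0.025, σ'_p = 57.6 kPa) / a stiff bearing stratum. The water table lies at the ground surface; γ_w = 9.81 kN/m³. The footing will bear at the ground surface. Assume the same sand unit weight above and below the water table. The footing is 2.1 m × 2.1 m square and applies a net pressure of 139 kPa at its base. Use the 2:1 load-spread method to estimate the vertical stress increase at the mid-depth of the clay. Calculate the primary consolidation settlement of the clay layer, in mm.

Mid-depth of clay below the ground surface: z = 2.7 + 6.1/2 = 5.75 m.
Total vertical stress at mid-clay: σ_v = 19.8×2.7 + 18.9×3.05 = 111.1 kPa.
Pore pressure: u = 9.81×(5.75 − 0) = 56.408 kPa.
Initial effective stress: σ'_0 = σ_v − u = 111.1 − 56.408 = 54.692 kPa.
Stress increase at mid-clay by the 2:1 spreading method:
Δσ = qBL/((B+z)(L+z)) = 139×2.1×2.1/((2.1+5.75)(2.1+5.75)) = 9.9475 kPa
Final effective stress: σ'_f = 54.692 + 9.9475 = 64.639 kPa.
σ'_f = 64.639 > σ'_p = 57.6 kPa, so the stress path crosses the preconsolidation pressure — recompression up to σ'_p, then virgin compression beyond:
S_c = H/(1+e₀)·[C_r·log₁₀(σ'_p/σ'_0) + C_c·log₁₀(σ'_f/σ'_p)]
    = 6.1/2.25 × [0.025×log₁₀(57.6/54.692) + 0.35×log₁₀(64.639/57.6)]
    = 2.7111 × [0.00056247 + 0.017525] = 0.04904 m

S_c ≈ 49 mm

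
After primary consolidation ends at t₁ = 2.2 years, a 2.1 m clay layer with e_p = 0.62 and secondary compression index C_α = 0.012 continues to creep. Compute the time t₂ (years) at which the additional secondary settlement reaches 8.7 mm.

t₂ ≈ 7.97 years

S_s = C_α·H/(1+e_p)·log₁₀(t₂/t₁) ⇒ log₁₀(t₂/t₁) = S_s·(1+e_p)/(C_α·H).
log₁₀(t₂/t₁) = 0.0087 × (1+0.62) / (0.012×2.1) = 0.5593
t₂ = t₁ × 10^0.5593 = 2.2 × 3.625 = 7.975 years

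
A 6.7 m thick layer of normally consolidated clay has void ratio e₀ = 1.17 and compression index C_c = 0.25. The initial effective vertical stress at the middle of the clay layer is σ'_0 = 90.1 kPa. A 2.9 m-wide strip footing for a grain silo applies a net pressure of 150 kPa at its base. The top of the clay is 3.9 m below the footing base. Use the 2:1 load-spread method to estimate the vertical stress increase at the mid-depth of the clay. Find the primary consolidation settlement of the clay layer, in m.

Mid-depth of clay below the footing base: z = 3.9 + 6.7/2 = 7.25 m.
Stress increase at mid-clay by the 2:1 spreading method:
Δσ = qB/(B+z) = 150×2.9/(2.9+7.25) = 42.857 kPa
Final effective stress: σ'_f = σ'_0 + Δσ = 90.1 + 42.857 = 132.96 kPa.
Normally consolidated clay, so the full stress increment lies on the virgin compression line:
S_c = C_c·H/(1+e₀)·log₁₀(σ'_f/σ'_0) = 0.25×6.7/(1+1.17)×log₁₀(132.96/90.1)
    = 0.77189 × 0.169 = 0.1304 m

S_c ≈ 0.13 m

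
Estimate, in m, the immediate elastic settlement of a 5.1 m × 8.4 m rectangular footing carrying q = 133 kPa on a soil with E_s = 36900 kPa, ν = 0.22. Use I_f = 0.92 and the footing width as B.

Immediate (elastic) settlement: S_e = q·B·(1−ν²)/E_s · I_f.
S_e = 133 × 5.1 × (1 − 0.22²) / 36900 × 0.92
    = 133 × 5.1 × 0.9516 / 36900 × 0.92
    = 0.01609 m

S_e ≈ 0.0161 m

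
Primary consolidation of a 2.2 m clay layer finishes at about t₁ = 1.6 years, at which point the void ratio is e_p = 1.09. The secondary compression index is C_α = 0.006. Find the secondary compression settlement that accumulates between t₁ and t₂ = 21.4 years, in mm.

Secondary compression: S_s = C_α·H/(1+e_p)·log₁₀(t₂/t₁)
S_s = 0.006×2.2/(1+1.09)×log₁₀(21.4/1.6)
    = 0.006316 × 1.126 = 0.007113 m

S_s ≈ 7.11 mm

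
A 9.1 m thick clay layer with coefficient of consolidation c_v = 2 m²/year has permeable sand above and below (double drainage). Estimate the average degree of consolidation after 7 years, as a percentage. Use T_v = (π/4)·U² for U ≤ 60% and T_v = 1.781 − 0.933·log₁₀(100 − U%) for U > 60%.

Drainage path length: H_d = H/2 = 4.55 m (double drainage).
T_v = c_v·t/H_d² = 2×7/4.55² = 0.67625.
T_v = 0.67625 corresponds to the U > 60% branch:
U = 1 − 10^((1.781 − T_v)/0.933)/100 = 0.8472

U ≈ 84.7 %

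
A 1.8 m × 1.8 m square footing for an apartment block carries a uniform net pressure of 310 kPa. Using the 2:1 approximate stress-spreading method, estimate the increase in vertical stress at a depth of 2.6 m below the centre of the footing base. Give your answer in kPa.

By the 2:1 method the load spreads at 1 horizontal : 2 vertical, so at depth z the loaded area has grown by z in each plan dimension:
Δσ = qBL/((B+z)(L+z)) = 310×1.8×1.8/((1.8+2.6)(1.8+2.6)) = 51.88 kPa

Δσ_z ≈ 51.9 kPa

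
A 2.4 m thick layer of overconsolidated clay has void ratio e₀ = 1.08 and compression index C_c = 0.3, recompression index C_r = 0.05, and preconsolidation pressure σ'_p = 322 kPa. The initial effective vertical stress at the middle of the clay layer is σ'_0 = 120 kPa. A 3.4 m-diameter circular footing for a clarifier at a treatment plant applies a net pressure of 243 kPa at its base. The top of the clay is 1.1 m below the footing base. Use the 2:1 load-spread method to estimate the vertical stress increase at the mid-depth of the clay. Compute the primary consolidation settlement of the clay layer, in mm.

Mid-depth of clay below the footing base: z = 1.1 + 2.4/2 = 2.3 m.
Stress increase at mid-clay by the 2:1 spreading method:
Δσ ≈ qD²/(D+z)² = 243×3.4²/(3.4+2.3)² = 86.46 kPa
Final effective stress: σ'_f = 120 + 86.46 = 206.46 kPa.
σ'_f = 206.46 ≤ σ'_p = 322 kPa, so the clay remains overconsolidated and only the recompression index applies:
S_c = C_r·H/(1+e₀)·log₁₀(σ'_f/σ'_0) = 0.05×2.4/2.08×log₁₀(206.46/120)
    = 0.05769 × 0.23565 = 0.01359 m

S_c ≈ 13.6 mm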